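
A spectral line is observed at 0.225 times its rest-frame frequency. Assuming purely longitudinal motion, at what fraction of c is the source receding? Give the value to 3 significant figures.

f_obs/f_src = √((1−β)/(1+β)) = 0.225  ⇒  (1−β)/(1+β) = 0.050625
β = |1 − D²|/(1 + D²) = |1 − 0.050625|/(1 + 0.050625) = 0.904

β ≈ 0.904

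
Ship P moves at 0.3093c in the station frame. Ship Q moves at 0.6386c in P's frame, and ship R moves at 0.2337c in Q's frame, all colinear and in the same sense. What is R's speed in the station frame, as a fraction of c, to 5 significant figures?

u ≈ 0.86520c

Compose boost 2: (0.6386 + 0.3093)/(1 + 0.6386×0.3093) = 0.94790/1.197519 = 0.7915532
Compose boost 3: (0.2337 + 0.7915532)/(1 + 0.2337×0.7915532) = 1.025253/1.184986 = 0.86520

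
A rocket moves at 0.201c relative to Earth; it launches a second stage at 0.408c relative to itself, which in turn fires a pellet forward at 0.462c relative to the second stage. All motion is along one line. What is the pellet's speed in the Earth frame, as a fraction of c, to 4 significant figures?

Compose boost 2: (0.408 + 0.201)/(1 + 0.408×0.201) = 0.6090/1.08201 = 0.562842
Compose boost 3: (0.462 + 0.562842)/(1 + 0.462×0.562842) = 1.02484/1.26003 = 0.8133

u ≈ 0.8133c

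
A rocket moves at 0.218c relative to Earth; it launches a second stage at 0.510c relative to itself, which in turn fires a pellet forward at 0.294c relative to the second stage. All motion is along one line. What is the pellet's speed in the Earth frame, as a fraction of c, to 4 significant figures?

u ≈ 0.7959c

Compose boost 2: (0.510 + 0.218)/(1 + 0.510×0.218) = 0.7280/1.11118 = 0.655159
Compose boost 3: (0.294 + 0.655159)/(1 + 0.294×0.655159) = 0.949159/1.19262 = 0.7959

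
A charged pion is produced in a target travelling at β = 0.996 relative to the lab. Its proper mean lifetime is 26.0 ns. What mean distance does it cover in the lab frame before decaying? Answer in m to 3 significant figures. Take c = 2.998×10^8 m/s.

d ≈ 86.9 m

γ = 1/√(1 − 0.996²) = 11.192
Dilated lifetime: Δt = γτ₀ = 11.192 × 26.0 ns = 290.98 ns
d = vΔt = 0.996c × 290.98 ns = 2.9860×10^8 m/s × 2.9098×10^-7 s = 86.9 m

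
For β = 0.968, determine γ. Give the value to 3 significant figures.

γ ≈ 3.98

γ = 1/√(1 − β²) = 1/√(1 − 0.968²) = 1/√(0.062976) = 3.98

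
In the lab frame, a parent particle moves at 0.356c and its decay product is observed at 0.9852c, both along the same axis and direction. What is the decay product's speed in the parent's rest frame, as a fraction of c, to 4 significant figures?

u' ≈ 0.9691c

Inverse velocity addition: u' = (u − v)/(1 − uv/c²)
= (0.9852 − 0.356)/(1 − 0.9852×0.356) = 0.6292/0.649269 = 0.9691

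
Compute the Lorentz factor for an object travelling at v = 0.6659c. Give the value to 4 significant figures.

γ ≈ 1.340

γ = 1/√(1 − β²) = 1/√(1 − 0.6659²) = 1/√(0.556577) = 1.340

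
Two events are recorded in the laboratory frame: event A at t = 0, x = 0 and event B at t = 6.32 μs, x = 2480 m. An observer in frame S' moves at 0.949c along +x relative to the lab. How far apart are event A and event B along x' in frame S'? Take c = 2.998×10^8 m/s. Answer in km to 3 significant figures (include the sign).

Δx' ≈ 2.16 km

γ = 1/√(1 − 0.949²) = 3.1718
Δx' = γ(Δx − vΔt) = 3.1718 × (2480 m − 0.949×(2.998×10^8 m/s)×6.32×10^-6 s)
= 3.1718 × (681.90 m) = 2.16 km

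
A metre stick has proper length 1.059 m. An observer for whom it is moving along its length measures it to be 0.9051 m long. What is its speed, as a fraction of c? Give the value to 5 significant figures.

β ≈ 0.51916

γ = L₀/L = 1.059/0.9051 = 1.170036
β = √(1 − 1/γ²) = 0.51916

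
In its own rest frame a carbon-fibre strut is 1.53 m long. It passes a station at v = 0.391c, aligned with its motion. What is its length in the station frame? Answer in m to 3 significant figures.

γ = 1/√(1 − 0.391²) = 1.0865
Length contraction: L = L₀/γ = 1.53/1.0865 = 1.41 m

L ≈ 1.41 m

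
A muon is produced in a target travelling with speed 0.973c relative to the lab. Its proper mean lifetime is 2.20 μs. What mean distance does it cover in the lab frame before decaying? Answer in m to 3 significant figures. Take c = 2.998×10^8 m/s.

d ≈ 2780 m

γ = 1/√(1 − 0.973²) = 4.3327
Dilated lifetime: Δt = γτ₀ = 4.3327 × 2.20 μs = 9.5319 μs
d = vΔt = 0.973c × 9.5319 μs = 2.9171×10^8 m/s × 9.5319×10^-6 s = 2780 m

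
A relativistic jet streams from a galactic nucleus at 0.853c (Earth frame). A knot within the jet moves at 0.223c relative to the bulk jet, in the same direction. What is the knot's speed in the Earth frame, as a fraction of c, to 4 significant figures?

u ≈ 0.9040c

Relativistic velocity addition: u = (u' + v)/(1 + u'v/c²)
= (0.223 + 0.853)/(1 + 0.223×0.853) = 1.076/1.19022 = 0.9040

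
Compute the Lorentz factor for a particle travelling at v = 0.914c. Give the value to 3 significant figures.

γ = 1/√(1 − β²) = 1/√(1 − 0.914²) = 1/√(0.16460) = 2.46

γ ≈ 2.46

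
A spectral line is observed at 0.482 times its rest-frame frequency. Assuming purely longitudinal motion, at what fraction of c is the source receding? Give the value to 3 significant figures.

β ≈ 0.623

f_obs/f_src = √((1−β)/(1+β)) = 0.482  ⇒  (1−β)/(1+β) = 0.23232
β = |1 − D²|/(1 + D²) = |1 − 0.23232|/(1 + 0.23232) = 0.623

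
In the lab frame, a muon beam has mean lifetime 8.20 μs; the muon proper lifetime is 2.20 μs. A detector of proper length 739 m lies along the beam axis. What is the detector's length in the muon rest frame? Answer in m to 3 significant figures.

L ≈ 198 m

Time dilation ⇒ γ = Δt/τ₀ = 8.20/2.20 = 3.7273
Length contraction: L = L₀/γ = 739/3.7273 = 198 m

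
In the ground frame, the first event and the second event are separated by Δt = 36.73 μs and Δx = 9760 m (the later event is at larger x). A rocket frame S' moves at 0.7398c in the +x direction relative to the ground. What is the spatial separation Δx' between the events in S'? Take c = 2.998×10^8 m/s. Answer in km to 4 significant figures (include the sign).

Δx' ≈ 2.398 km

γ = 1/√(1 − 0.7398²) = 1.48627
Δx' = γ(Δx − vΔt) = 1.48627 × (9760 m − 0.7398×(2.998×10^8 m/s)×36.73×10^-6 s)
= 1.48627 × (1613.58 m) = 2.398 km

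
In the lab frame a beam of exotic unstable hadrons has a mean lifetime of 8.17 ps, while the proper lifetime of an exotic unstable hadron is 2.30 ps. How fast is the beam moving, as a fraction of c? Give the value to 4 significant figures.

β ≈ 0.9596

γ = Δt/τ₀ = 8.17/2.30 = 3.55217
β = √(1 − 1/γ²) = √(1 − 1/3.55217²) = 0.9596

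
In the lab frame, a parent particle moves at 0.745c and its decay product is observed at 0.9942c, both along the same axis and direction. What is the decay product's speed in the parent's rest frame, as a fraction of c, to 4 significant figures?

u' ≈ 0.9610c

Inverse velocity addition: u' = (u − v)/(1 − uv/c²)
= (0.9942 − 0.745)/(1 − 0.9942×0.745) = 0.2492/0.259321 = 0.9610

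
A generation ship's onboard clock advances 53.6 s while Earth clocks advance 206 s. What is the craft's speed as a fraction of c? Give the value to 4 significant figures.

γ = Δt/τ₀ = 206/53.6 = 3.84328
β = √(1 − 1/γ²) = √(1 − 1/3.84328²) = 0.9656

β ≈ 0.9656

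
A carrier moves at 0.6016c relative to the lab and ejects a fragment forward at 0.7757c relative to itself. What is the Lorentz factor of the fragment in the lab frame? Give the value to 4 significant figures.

γ ≈ 2.909

u_lab = (0.7757 + 0.6016)/(1 + 0.7757×0.6016) = 1.3773/1.466661 = 0.9390717
γ = 1/√(1 − 0.9390717²) = 2.909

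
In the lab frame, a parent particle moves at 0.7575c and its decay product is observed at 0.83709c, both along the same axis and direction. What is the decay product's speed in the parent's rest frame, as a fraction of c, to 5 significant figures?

Inverse velocity addition: u' = (u − v)/(1 − uv/c²)
= (0.83709 − 0.7575)/(1 − 0.83709×0.7575) = 0.079590/0.3659043 = 0.21752

u' ≈ 0.21752c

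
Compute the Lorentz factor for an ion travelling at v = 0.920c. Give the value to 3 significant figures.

γ ≈ 2.55

γ = 1/√(1 − β²) = 1/√(1 − 0.920²) = 1/√(0.15360) = 2.55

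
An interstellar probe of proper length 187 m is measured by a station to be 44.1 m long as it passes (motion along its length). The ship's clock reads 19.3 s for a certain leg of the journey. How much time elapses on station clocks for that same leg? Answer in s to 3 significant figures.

Δt ≈ 81.8 s

Length contraction ⇒ γ = L₀/L = 187/44.1 = 4.2404
Time dilation: Δt = γτ₀ = 4.2404 × 19.3 s = 81.8 s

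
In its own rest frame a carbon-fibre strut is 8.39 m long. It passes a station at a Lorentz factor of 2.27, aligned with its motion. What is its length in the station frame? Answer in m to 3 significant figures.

γ = 2.27 (given)
Length contraction: L = L₀/γ = 8.39/2.27 = 3.70 m

L ≈ 3.70 m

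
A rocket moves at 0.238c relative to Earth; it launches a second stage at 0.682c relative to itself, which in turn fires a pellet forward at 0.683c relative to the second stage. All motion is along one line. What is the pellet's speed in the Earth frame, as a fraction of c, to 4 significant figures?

u ≈ 0.9571c

Compose boost 2: (0.682 + 0.238)/(1 + 0.682×0.238) = 0.9200/1.16232 = 0.791523
Compose boost 3: (0.683 + 0.791523)/(1 + 0.683×0.791523) = 1.47452/1.54061 = 0.9571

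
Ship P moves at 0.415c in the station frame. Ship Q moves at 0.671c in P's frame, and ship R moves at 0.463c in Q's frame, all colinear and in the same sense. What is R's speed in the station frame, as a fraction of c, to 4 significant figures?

u ≈ 0.9420c

Compose boost 2: (0.671 + 0.415)/(1 + 0.671×0.415) = 1.086/1.27846 = 0.849456
Compose boost 3: (0.463 + 0.849456)/(1 + 0.463×0.849456) = 1.31246/1.39330 = 0.9420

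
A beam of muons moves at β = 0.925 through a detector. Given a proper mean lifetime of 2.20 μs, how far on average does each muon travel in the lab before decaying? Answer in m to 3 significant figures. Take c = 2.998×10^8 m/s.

d ≈ 1610 m

γ = 1/√(1 − 0.925²) = 2.6318
Dilated lifetime: Δt = γτ₀ = 2.6318 × 2.20 μs = 5.7900 μs
d = vΔt = 0.925c × 5.7900 μs = 2.7732×10^8 m/s × 5.7900×10^-6 s = 1610 m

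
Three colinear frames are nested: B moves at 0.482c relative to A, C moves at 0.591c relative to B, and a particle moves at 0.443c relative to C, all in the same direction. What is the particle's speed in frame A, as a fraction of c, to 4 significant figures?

u ≈ 0.9330c

Compose boost 2: (0.591 + 0.482)/(1 + 0.591×0.482) = 1.073/1.28486 = 0.835109
Compose boost 3: (0.443 + 0.835109)/(1 + 0.443×0.835109) = 1.27811/1.36995 = 0.9330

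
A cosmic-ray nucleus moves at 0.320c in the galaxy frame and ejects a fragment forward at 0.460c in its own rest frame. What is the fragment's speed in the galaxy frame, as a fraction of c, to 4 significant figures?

u ≈ 0.6799c

Compose boost 2: (0.460 + 0.320)/(1 + 0.460×0.320) = 0.7800/1.14720 = 0.6799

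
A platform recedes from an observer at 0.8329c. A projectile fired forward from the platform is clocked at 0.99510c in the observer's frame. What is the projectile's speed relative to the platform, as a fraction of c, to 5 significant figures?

u' ≈ 0.94753c

Inverse velocity addition: u' = (u − v)/(1 − uv/c²)
= (0.99510 − 0.8329)/(1 − 0.99510×0.8329) = 0.16220/0.1711812 = 0.94753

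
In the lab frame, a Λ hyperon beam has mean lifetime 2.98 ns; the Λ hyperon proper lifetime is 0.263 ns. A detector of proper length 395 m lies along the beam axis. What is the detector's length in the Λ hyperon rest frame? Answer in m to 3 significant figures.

L ≈ 34.9 m

Time dilation ⇒ γ = Δt/τ₀ = 2.98/0.263 = 11.331
Length contraction: L = L₀/γ = 395/11.331 = 34.9 m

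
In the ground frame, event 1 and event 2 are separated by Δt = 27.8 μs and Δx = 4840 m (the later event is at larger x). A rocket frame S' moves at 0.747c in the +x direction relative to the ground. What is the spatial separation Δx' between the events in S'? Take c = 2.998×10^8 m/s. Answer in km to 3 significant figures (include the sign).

γ = 1/√(1 − 0.747²) = 1.5042
Δx' = γ(Δx − vΔt) = 1.5042 × (4840 m − 0.747×(2.998×10^8 m/s)×27.8×10^-6 s)
= 1.5042 × (-1385.8 m) = -2.08 km

Δx' ≈ -2.08 km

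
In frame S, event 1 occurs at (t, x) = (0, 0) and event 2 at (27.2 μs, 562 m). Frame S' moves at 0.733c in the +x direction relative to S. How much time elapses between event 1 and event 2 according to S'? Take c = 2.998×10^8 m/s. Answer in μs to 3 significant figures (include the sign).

γ = 1/√(1 − 0.733²) = 1.4701
Δt' = γ(Δt − vΔx/c²) = 1.4701 × (27.2 μs − 0.733×562 m / (2.998×10^8 m/s))
= 1.4701 × (25.826 μs) = 38.0 μs

Δt' ≈ 38.0 μs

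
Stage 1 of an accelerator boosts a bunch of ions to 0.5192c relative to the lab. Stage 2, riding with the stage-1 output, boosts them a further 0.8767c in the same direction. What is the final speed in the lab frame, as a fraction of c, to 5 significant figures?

Compose boost 2: (0.8767 + 0.5192)/(1 + 0.8767×0.5192) = 1.3959/1.455183 = 0.95926

u ≈ 0.95926c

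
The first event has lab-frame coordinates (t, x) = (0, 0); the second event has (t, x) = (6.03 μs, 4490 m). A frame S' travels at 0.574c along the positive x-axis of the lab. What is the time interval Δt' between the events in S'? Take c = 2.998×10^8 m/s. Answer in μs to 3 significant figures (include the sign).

γ = 1/√(1 − 0.574²) = 1.2212
Δt' = γ(Δt − vΔx/c²) = 1.2212 × (6.03 μs − 0.574×4490 m / (2.998×10^8 m/s))
= 1.2212 × (-2.5666 μs) = -3.13 μs

Δt' ≈ -3.13 μs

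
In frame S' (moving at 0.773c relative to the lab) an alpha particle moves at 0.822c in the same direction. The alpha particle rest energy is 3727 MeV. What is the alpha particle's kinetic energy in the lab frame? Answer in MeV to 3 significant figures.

u_lab = (0.822 + 0.773)/(1 + 0.822×0.773) = 0.975293
γ = 1/√(1 − 0.975293²) = 4.5266
K = (γ − 1)m₀c² = (4.5266 − 1) × 3727 = 3.5266 × 3727 = 13100 MeV

K ≈ 13100 MeV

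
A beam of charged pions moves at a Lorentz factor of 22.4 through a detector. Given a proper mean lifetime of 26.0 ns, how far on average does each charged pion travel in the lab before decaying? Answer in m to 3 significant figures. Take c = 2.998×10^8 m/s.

d ≈ 174 m

β = √(1 − 1/γ²) = √(1 − 1/22.4²) = 0.99900
Dilated lifetime: Δt = γτ₀ = 22.4 × 26.0 ns = 582.40 ns
d = vΔt = 0.99900c × 582.40 ns = 2.9950×10^8 m/s × 5.8240×10^-7 s = 174 m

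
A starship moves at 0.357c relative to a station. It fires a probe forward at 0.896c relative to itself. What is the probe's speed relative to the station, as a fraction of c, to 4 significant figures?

Relativistic velocity addition: u = (u' + v)/(1 + u'v/c²)
= (0.896 + 0.357)/(1 + 0.896×0.357) = 1.253/1.31987 = 0.9493

u ≈ 0.9493c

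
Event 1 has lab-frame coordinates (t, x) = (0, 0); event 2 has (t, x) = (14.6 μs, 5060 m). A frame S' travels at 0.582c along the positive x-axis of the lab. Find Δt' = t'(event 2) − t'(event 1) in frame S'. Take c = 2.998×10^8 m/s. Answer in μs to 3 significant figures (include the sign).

γ = 1/√(1 − 0.582²) = 1.2297
Δt' = γ(Δt − vΔx/c²) = 1.2297 × (14.6 μs − 0.582×5060 m / (2.998×10^8 m/s))
= 1.2297 × (4.7771 μs) = 5.87 μs

Δt' ≈ 5.87 μs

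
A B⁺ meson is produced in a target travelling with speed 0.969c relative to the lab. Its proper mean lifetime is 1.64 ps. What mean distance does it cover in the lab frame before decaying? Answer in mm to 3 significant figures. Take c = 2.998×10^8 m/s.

d ≈ 1.93 mm

γ = 1/√(1 − 0.969²) = 4.0476
Dilated lifetime: Δt = γτ₀ = 4.0476 × 1.64 ps = 6.6380 ps
d = vΔt = 0.969c × 6.6380 ps = 2.9051×10^8 m/s × 6.6380×10^-12 s = 1.93 mm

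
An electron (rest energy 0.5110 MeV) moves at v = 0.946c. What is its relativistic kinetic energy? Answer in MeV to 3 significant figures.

K ≈ 1.07 MeV

γ = 1/√(1 − 0.946²) = 3.0848
K = (γ − 1)m₀c² = (3.0848 − 1) × 0.5110 MeV = 2.0848 × 0.5110 MeV = 1.07 MeV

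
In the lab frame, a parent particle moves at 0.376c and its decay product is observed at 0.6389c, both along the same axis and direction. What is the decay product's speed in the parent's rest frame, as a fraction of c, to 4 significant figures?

u' ≈ 0.3460c

Inverse velocity addition: u' = (u − v)/(1 − uv/c²)
= (0.6389 − 0.376)/(1 − 0.6389×0.376) = 0.2629/0.759774 = 0.3460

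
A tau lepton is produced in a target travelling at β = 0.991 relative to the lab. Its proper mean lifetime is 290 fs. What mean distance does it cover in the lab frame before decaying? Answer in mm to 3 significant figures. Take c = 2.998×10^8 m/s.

d ≈ 0.644 mm

γ = 1/√(1 − 0.991²) = 7.4704
Dilated lifetime: Δt = γτ₀ = 7.4704 × 290 fs = 2166.4 fs
d = vΔt = 0.991c × 2166.4 fs = 2.9710×10^8 m/s × 2.1664×10^-12 s = 0.644 mm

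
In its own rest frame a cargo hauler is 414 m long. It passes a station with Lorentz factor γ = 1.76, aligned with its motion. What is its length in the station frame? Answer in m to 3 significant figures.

γ = 1.76 (given)
Length contraction: L = L₀/γ = 414/1.76 = 235 m

L ≈ 235 m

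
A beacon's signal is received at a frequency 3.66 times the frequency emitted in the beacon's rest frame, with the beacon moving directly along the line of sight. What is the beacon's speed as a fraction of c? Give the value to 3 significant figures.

β ≈ 0.861

f_obs/f_src = √((1+β)/(1−β)) = 3.66  ⇒  (1+β)/(1−β) = 13.396
β = |1 − D²|/(1 + D²) = |1 − 13.396|/(1 + 13.396) = 0.861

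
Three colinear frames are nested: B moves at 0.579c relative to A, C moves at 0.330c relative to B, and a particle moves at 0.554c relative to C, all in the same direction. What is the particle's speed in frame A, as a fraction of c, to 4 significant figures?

u ≈ 0.9258c

Compose boost 2: (0.330 + 0.579)/(1 + 0.330×0.579) = 0.9090/1.19107 = 0.763179
Compose boost 3: (0.554 + 0.763179)/(1 + 0.554×0.763179) = 1.31718/1.42280 = 0.9258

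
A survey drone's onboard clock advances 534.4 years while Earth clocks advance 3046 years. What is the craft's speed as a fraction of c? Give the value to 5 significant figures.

β ≈ 0.98449

γ = Δt/τ₀ = 3046/534.4 = 5.699850
β = √(1 − 1/γ²) = √(1 − 1/5.699850²) = 0.98449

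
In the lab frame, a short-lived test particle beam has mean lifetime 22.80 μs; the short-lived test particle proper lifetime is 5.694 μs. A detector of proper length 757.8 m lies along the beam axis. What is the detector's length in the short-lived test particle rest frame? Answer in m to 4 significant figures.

L ≈ 189.3 m

Time dilation ⇒ γ = Δt/τ₀ = 22.80/5.694 = 4.00421
Length contraction: L = L₀/γ = 757.8/4.00421 = 189.3 m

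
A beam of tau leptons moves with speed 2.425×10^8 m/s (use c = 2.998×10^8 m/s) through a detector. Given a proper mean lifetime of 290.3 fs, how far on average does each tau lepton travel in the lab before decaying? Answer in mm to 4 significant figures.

d ≈ 0.1197 mm

β = v/c = 2.425×10^8 / 2.998×10^8 = 0.808873
γ = 1/√(1 − 0.808873²) = 1.70073
Dilated lifetime: Δt = γτ₀ = 1.70073 × 290.3 fs = 493.721 fs
d = vΔt = 0.808873c × 493.721 fs = 2.42500×10^8 m/s × 4.93721×10^-13 s = 0.1197 mm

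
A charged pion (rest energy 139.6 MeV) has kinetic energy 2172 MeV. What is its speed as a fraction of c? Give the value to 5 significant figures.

β ≈ 0.99817

γ = 1 + K/(m₀c²) = 1 + 2172/139.6 = 16.55874
β = √(1 − 1/γ²) = 0.99817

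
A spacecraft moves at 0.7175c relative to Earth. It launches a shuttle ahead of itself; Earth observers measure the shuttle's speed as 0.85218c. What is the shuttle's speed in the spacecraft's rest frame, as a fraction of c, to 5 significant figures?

u' ≈ 0.34661c

Inverse velocity addition: u' = (u − v)/(1 − uv/c²)
= (0.85218 − 0.7175)/(1 − 0.85218×0.7175) = 0.13468/0.3885608 = 0.34661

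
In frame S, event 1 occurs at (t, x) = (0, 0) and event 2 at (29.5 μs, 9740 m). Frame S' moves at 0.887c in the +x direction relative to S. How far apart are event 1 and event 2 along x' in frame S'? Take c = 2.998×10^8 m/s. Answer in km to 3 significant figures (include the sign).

γ = 1/√(1 − 0.887²) = 2.1656
Δx' = γ(Δx − vΔt) = 2.1656 × (9740 m − 0.887×(2.998×10^8 m/s)×29.5×10^-6 s)
= 2.1656 × (1895.3 m) = 4.10 km

Δx' ≈ 4.10 km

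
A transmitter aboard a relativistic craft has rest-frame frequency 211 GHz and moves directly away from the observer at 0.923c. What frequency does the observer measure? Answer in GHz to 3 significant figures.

f_obs ≈ 42.2 GHz

Relativistic Doppler: f_obs = f_src √((1−β)/(1+β))
= 211 × √(0.077000/1.9230) = 211 × 0.20010 = 42.2 GHz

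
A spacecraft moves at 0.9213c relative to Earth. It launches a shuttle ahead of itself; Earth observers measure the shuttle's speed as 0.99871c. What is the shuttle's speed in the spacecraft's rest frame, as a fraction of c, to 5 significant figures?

Inverse velocity addition: u' = (u − v)/(1 − uv/c²)
= (0.99871 − 0.9213)/(1 − 0.99871×0.9213) = 0.077410/0.07988848 = 0.96898

u' ≈ 0.96898c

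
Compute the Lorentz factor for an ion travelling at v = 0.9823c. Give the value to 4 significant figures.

γ = 1/√(1 − β²) = 1/√(1 − 0.9823²) = 1/√(0.0350867) = 5.339

γ ≈ 5.339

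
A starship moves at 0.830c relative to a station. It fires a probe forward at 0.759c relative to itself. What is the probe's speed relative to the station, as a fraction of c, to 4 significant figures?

Relativistic velocity addition: u = (u' + v)/(1 + u'v/c²)
= (0.759 + 0.830)/(1 + 0.759×0.830) = 1.589/1.62997 = 0.9749

u ≈ 0.9749c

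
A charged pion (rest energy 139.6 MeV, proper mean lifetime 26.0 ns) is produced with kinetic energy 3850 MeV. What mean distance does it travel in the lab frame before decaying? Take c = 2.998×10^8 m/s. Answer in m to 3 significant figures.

d ≈ 223 m

γ = 1 + K/(m₀c²) = 1 + 3850/139.6 = 28.579
β = √(1 − 1/γ²) = 0.99939
Dilated lifetime: γτ₀ = 28.579 × 26.0 ns = 743.05 ns
d = βc·γτ₀ = 0.99939 × (2.998×10^8 m/s) × 7.4305×10^-7 s = 223 m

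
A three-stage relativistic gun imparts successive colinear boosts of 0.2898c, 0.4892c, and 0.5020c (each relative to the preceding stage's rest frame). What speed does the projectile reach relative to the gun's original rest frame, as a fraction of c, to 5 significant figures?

Compose boost 2: (0.4892 + 0.2898)/(1 + 0.4892×0.2898) = 0.77900/1.141770 = 0.6822739
Compose boost 3: (0.5020 + 0.6822739)/(1 + 0.5020×0.6822739) = 1.184274/1.342502 = 0.88214

u ≈ 0.88214c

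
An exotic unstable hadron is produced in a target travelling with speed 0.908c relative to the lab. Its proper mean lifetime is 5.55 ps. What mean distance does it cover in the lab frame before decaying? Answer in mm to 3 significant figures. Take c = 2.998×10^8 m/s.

d ≈ 3.61 mm

γ = 1/√(1 − 0.908²) = 2.3868
Dilated lifetime: Δt = γτ₀ = 2.3868 × 5.55 ps = 13.247 ps
d = vΔt = 0.908c × 13.247 ps = 2.7222×10^8 m/s × 1.3247×10^-11 s = 3.61 mm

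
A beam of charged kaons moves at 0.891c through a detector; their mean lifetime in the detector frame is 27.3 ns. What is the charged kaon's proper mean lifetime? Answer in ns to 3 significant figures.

τ₀ ≈ 12.4 ns

γ = 1/√(1 − 0.891²) = 2.2026
Proper time: τ₀ = Δt/γ = 27.3/2.2026 = 12.4 ns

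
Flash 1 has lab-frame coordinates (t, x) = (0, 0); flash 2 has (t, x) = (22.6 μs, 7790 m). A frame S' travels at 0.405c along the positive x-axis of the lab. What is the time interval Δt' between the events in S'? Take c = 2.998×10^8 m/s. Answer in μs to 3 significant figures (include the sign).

γ = 1/√(1 − 0.405²) = 1.0937
Δt' = γ(Δt − vΔx/c²) = 1.0937 × (22.6 μs − 0.405×7790 m / (2.998×10^8 m/s))
= 1.0937 × (12.076 μs) = 13.2 μs

Δt' ≈ 13.2 μs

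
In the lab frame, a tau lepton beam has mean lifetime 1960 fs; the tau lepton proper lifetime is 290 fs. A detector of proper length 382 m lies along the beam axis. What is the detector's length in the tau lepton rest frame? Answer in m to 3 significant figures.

L ≈ 56.5 m

Time dilation ⇒ γ = Δt/τ₀ = 1960/290 = 6.7586
Length contraction: L = L₀/γ = 382/6.7586 = 56.5 m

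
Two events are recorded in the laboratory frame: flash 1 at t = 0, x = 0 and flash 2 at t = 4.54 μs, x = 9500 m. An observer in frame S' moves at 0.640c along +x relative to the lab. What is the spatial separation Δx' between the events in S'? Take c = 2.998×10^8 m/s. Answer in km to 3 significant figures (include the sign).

γ = 1/√(1 − 0.640²) = 1.3014
Δx' = γ(Δx − vΔt) = 1.3014 × (9500 m − 0.640×(2.998×10^8 m/s)×4.54×10^-6 s)
= 1.3014 × (8628.9 m) = 11.2 km

Δx' ≈ 11.2 km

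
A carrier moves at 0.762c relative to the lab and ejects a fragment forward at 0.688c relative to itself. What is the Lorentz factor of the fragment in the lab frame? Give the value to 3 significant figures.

u_lab = (0.688 + 0.762)/(1 + 0.688×0.762) = 1.450/1.52426 = 0.951284
γ = 1/√(1 − 0.951284²) = 3.24

γ ≈ 3.24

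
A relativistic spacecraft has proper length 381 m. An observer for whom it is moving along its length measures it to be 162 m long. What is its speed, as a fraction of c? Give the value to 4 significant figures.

γ = L₀/L = 381/162 = 2.35185
β = √(1 − 1/γ²) = 0.9051

β ≈ 0.9051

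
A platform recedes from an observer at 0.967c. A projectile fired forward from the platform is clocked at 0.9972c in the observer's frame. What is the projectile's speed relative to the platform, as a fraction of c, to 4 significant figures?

Inverse velocity addition: u' = (u − v)/(1 − uv/c²)
= (0.9972 − 0.967)/(1 − 0.9972×0.967) = 0.03020/0.0357076 = 0.8458

u' ≈ 0.8458c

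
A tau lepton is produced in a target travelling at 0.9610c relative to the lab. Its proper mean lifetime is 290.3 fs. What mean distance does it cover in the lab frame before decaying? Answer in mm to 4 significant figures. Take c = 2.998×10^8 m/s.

d ≈ 0.3024 mm

γ = 1/√(1 − 0.9610²) = 3.61600
Dilated lifetime: Δt = γτ₀ = 3.61600 × 290.3 fs = 1049.73 fs
d = vΔt = 0.9610c × 1049.73 fs = 2.88108×10^8 m/s × 1.04973×10^-12 s = 0.3024 mm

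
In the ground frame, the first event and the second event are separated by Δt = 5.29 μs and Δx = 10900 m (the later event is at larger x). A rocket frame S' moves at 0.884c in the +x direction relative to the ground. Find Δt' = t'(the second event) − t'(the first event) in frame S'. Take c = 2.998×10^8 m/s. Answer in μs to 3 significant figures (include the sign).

Δt' ≈ -57.4 μs

γ = 1/√(1 − 0.884²) = 2.1391
Δt' = γ(Δt − vΔx/c²) = 2.1391 × (5.29 μs − 0.884×10900 m / (2.998×10^8 m/s))
= 2.1391 × (-26.850 μs) = -57.4 μs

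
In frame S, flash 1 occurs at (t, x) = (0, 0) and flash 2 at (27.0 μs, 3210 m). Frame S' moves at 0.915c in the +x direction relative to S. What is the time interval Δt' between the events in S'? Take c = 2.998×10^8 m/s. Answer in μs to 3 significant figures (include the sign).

Δt' ≈ 42.6 μs

γ = 1/√(1 − 0.915²) = 2.4786
Δt' = γ(Δt − vΔx/c²) = 2.4786 × (27.0 μs − 0.915×3210 m / (2.998×10^8 m/s))
= 2.4786 × (17.203 μs) = 42.6 μs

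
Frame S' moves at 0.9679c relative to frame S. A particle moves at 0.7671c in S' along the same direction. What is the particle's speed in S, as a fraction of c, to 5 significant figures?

Relativistic velocity addition: u = (u' + v)/(1 + u'v/c²)
= (0.7671 + 0.9679)/(1 + 0.7671×0.9679) = 1.7350/1.742476 = 0.99571

u ≈ 0.99571c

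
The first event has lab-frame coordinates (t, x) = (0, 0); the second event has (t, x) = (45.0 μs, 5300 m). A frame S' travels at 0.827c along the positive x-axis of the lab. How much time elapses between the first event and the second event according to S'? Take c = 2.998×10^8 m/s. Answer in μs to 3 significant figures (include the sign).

Δt' ≈ 54.0 μs

γ = 1/√(1 − 0.827²) = 1.7787
Δt' = γ(Δt − vΔx/c²) = 1.7787 × (45.0 μs − 0.827×5300 m / (2.998×10^8 m/s))
= 1.7787 × (30.380 μs) = 54.0 μs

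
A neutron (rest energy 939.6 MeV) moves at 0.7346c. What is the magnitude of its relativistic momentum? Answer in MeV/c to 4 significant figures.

γ = 1/√(1 − 0.7346²) = 1.47384
p = γβm₀c = 1.47384 × 0.7346 × 939.6 MeV/c = 1017 MeV/c

p ≈ 1017 MeV/c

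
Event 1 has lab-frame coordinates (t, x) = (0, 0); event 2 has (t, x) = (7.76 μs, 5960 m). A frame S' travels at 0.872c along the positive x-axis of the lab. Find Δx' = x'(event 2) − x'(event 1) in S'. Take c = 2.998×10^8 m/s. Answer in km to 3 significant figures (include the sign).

Δx' ≈ 8.03 km

γ = 1/√(1 − 0.872²) = 2.0429
Δx' = γ(Δx − vΔt) = 2.0429 × (5960 m − 0.872×(2.998×10^8 m/s)×7.76×10^-6 s)
= 2.0429 × (3931.3 m) = 8.03 km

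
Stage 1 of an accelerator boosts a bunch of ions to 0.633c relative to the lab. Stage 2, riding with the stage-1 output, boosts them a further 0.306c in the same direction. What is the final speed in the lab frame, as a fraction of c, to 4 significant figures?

u ≈ 0.7866c

Compose boost 2: (0.306 + 0.633)/(1 + 0.306×0.633) = 0.9390/1.19370 = 0.7866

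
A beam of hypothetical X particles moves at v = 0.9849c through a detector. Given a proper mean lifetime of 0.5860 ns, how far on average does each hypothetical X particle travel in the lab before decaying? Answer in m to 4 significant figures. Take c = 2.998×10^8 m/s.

γ = 1/√(1 − 0.9849²) = 5.77620
Dilated lifetime: Δt = γτ₀ = 5.77620 × 0.5860 ns = 3.38485 ns
d = vΔt = 0.9849c × 3.38485 ns = 2.95273×10^8 m/s × 3.38485×10^-9 s = 0.9995 m

d ≈ 0.9995 m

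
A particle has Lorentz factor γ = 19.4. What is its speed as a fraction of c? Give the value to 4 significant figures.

β = √(1 − 1/γ²) = √(1 − 1/19.4²) = √(0.997343) = 0.9987

β ≈ 0.9987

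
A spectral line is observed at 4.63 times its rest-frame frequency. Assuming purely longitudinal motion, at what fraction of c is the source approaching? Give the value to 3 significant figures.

f_obs/f_src = √((1+β)/(1−β)) = 4.63  ⇒  (1+β)/(1−β) = 21.437
β = |1 − D²|/(1 + D²) = |1 − 21.437|/(1 + 21.437) = 0.911

β ≈ 0.911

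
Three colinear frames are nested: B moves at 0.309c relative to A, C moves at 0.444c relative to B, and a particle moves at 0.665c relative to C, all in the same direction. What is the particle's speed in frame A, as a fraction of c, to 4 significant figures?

u ≈ 0.9214c

Compose boost 2: (0.444 + 0.309)/(1 + 0.444×0.309) = 0.7530/1.13720 = 0.662155
Compose boost 3: (0.665 + 0.662155)/(1 + 0.665×0.662155) = 1.32715/1.44033 = 0.9214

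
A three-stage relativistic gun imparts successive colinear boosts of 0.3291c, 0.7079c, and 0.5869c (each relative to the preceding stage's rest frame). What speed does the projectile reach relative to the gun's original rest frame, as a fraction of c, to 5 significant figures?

u ≈ 0.95604c

Compose boost 2: (0.7079 + 0.3291)/(1 + 0.7079×0.3291) = 1.0370/1.232970 = 0.8410587
Compose boost 3: (0.5869 + 0.8410587)/(1 + 0.5869×0.8410587) = 1.427959/1.493617 = 0.95604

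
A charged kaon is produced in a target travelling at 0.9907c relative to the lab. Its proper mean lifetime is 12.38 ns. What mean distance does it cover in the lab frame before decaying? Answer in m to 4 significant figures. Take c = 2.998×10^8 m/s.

γ = 1/√(1 − 0.9907²) = 7.34946
Dilated lifetime: Δt = γτ₀ = 7.34946 × 12.38 ns = 90.9864 ns
d = vΔt = 0.9907c × 90.9864 ns = 2.97012×10^8 m/s × 9.09864×10^-8 s = 27.02 m

d ≈ 27.02 m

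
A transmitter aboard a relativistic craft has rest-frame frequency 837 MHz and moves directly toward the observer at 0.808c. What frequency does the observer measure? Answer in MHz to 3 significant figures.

f_obs ≈ 2570 MHz

Relativistic Doppler: f_obs = f_src √((1+β)/(1−β))
= 837 × √(1.8080/0.19200) = 837 × 3.0687 = 2570 MHz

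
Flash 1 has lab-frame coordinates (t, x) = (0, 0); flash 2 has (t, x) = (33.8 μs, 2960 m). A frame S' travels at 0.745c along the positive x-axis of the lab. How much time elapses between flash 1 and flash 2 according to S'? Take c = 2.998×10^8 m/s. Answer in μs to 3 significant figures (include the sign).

γ = 1/√(1 − 0.745²) = 1.4991
Δt' = γ(Δt − vΔx/c²) = 1.4991 × (33.8 μs − 0.745×2960 m / (2.998×10^8 m/s))
= 1.4991 × (26.444 μs) = 39.6 μs

Δt' ≈ 39.6 μs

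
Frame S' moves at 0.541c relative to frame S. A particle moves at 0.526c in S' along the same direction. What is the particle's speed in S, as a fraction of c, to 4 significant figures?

u ≈ 0.8306c

Relativistic velocity addition: u = (u' + v)/(1 + u'v/c²)
= (0.526 + 0.541)/(1 + 0.526×0.541) = 1.067/1.28457 = 0.8306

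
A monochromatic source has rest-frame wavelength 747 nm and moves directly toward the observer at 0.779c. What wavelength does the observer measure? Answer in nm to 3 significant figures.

λ_obs ≈ 263 nm

Relativistic Doppler: λ_obs = λ_src √((1−β)/(1+β))
= 747 × √(0.22100/1.7790) = 747 × 0.35246 = 263 nm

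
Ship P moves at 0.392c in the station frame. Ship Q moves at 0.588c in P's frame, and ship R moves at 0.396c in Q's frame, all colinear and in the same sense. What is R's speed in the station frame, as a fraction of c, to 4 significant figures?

u ≈ 0.9065c

Compose boost 2: (0.588 + 0.392)/(1 + 0.588×0.392) = 0.9800/1.23050 = 0.796427
Compose boost 3: (0.396 + 0.796427)/(1 + 0.396×0.796427) = 1.19243/1.31539 = 0.9065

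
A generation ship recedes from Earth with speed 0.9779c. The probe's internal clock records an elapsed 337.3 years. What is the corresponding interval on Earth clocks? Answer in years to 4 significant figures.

Δt ≈ 1613 years

γ = 1/√(1 − 0.9779²) = 4.78301
Time dilation: Δt = γτ₀ = 4.78301 × 337.3 years = 1613 years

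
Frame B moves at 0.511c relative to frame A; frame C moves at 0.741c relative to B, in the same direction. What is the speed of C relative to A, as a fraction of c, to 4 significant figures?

u ≈ 0.9081c

Compose boost 2: (0.741 + 0.511)/(1 + 0.741×0.511) = 1.252/1.37865 = 0.9081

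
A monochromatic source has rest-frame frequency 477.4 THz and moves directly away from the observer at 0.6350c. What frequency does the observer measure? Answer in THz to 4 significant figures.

Relativistic Doppler: f_obs = f_src √((1−β)/(1+β))
= 477.4 × √(0.365000/1.63500) = 477.4 × 0.472484 = 225.6 THz

f_obs ≈ 225.6 THz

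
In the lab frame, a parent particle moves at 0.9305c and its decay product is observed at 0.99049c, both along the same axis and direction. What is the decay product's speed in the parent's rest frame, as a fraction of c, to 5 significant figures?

Inverse velocity addition: u' = (u − v)/(1 − uv/c²)
= (0.99049 − 0.9305)/(1 − 0.99049×0.9305) = 0.059990/0.07834906 = 0.76568

u' ≈ 0.76568c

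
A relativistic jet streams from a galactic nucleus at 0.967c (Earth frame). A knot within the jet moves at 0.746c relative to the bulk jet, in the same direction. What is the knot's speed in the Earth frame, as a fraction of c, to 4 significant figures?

u ≈ 0.9951c

Relativistic velocity addition: u = (u' + v)/(1 + u'v/c²)
= (0.746 + 0.967)/(1 + 0.746×0.967) = 1.713/1.72138 = 0.9951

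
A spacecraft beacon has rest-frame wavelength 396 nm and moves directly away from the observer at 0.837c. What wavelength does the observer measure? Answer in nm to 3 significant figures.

Relativistic Doppler: λ_obs = λ_src √((1+β)/(1−β))
= 396 × √(1.8370/0.16300) = 396 × 3.3571 = 1330 nm

λ_obs ≈ 1330 nm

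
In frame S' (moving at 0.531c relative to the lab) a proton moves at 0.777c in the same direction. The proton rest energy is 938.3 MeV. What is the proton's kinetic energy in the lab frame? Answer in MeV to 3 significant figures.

K ≈ 1550 MeV

u_lab = (0.777 + 0.531)/(1 + 0.777×0.531) = 0.925961
γ = 1/√(1 − 0.925961²) = 2.6482
K = (γ − 1)m₀c² = (2.6482 − 1) × 938.3 = 1.6482 × 938.3 = 1550 MeV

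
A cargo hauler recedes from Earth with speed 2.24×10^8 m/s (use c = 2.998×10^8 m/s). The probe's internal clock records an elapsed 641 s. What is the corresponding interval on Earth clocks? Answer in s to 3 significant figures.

Δt ≈ 964 s

β = v/c = 2.24×10^8 / 2.998×10^8 = 0.74716
γ = 1/√(1 − 0.74716²) = 1.5046
Time dilation: Δt = γτ₀ = 1.5046 × 641 s = 964 s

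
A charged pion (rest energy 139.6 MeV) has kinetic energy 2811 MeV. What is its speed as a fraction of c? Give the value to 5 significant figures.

β ≈ 0.99888

γ = 1 + K/(m₀c²) = 1 + 2811/139.6 = 21.13610
β = √(1 − 1/γ²) = 0.99888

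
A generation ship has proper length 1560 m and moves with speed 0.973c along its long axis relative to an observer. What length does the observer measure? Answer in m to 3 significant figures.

γ = 1/√(1 − 0.973²) = 4.3327
Length contraction: L = L₀/γ = 1560/4.3327 = 360 m

L ≈ 360 m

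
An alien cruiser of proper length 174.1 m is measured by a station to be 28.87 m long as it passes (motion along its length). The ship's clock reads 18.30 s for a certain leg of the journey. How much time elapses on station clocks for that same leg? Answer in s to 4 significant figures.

Length contraction ⇒ γ = L₀/L = 174.1/28.87 = 6.03048
Time dilation: Δt = γτ₀ = 6.03048 × 18.30 s = 110.4 s

Δt ≈ 110.4 s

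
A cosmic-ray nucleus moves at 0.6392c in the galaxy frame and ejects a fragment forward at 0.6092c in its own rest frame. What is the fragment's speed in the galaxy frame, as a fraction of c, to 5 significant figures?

u ≈ 0.89852c

Compose boost 2: (0.6092 + 0.6392)/(1 + 0.6092×0.6392) = 1.2484/1.389401 = 0.89852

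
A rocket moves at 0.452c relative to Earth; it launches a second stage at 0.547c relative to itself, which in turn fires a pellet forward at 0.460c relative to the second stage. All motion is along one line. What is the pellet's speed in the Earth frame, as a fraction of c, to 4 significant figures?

Compose boost 2: (0.547 + 0.452)/(1 + 0.547×0.452) = 0.9990/1.24724 = 0.800966
Compose boost 3: (0.460 + 0.800966)/(1 + 0.460×0.800966) = 1.26097/1.36844 = 0.9215

u ≈ 0.9215c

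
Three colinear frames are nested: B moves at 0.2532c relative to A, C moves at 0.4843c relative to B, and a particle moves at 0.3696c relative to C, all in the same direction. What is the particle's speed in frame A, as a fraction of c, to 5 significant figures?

Compose boost 2: (0.4843 + 0.2532)/(1 + 0.4843×0.2532) = 0.73750/1.122625 = 0.6569426
Compose boost 3: (0.3696 + 0.6569426)/(1 + 0.3696×0.6569426) = 1.026543/1.242806 = 0.82599

u ≈ 0.82599c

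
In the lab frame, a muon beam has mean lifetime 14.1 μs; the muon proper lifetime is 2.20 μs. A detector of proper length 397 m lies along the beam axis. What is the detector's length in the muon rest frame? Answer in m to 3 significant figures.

Time dilation ⇒ γ = Δt/τ₀ = 14.1/2.20 = 6.4091
Length contraction: L = L₀/γ = 397/6.4091 = 61.9 m

L ≈ 61.9 m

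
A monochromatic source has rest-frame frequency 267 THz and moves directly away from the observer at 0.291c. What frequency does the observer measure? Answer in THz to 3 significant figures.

f_obs ≈ 198 THz

Relativistic Doppler: f_obs = f_src √((1−β)/(1+β))
= 267 × √(0.70900/1.2910) = 267 × 0.74107 = 198 THz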